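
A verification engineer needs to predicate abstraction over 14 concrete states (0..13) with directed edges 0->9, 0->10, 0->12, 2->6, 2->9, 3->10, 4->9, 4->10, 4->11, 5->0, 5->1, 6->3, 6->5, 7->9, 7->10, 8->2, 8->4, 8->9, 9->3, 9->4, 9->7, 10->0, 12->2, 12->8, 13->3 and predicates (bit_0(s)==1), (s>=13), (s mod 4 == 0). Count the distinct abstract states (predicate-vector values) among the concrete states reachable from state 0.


BFS from 0:
Concrete reachable: {0, 1, 2, 3, 4, 5, 6, 7, 8, 9, 10, 11, 12}
Abstract via predicates (bit_0(s)==1), (s>=13), (s mod 4 == 0):
  (0,0,0) <- {2, 6, 10}
  (0,0,1) <- {0, 4, 8, 12}
  (1,0,0) <- {1, 3, 5, 7, 9, 11}
Distinct abstract states = 3

3


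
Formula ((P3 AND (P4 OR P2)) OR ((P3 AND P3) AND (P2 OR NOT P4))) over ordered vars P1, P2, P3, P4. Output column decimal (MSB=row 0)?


Formula: ((P3 AND (P4 OR P2)) OR ((P3 AND P3) AND (P2 OR NOT P4))) over P1, P2, P3, P4 (16 rows)
Evaluate each row (bits = P1,P2,P3,P4, MSB first):
  row 0 [0000]: ((0 AND (0 OR 0)) OR ((0 AND 0) AND (0 OR NOT 0))) -> 0
  row 1 [0001]: ((0 AND (1 OR 0)) OR ((0 AND 0) AND (0 OR NOT 1))) -> 0
  row 2 [0010]: ((1 AND (0 OR 0)) OR ((1 AND 1) AND (0 OR NOT 0))) -> 1
  row 3 [0011]: ((1 AND (1 OR 0)) OR ((1 AND 1) AND (0 OR NOT 1))) -> 1
  row 4 [0100]: ((0 AND (0 OR 1)) OR ((0 AND 0) AND (1 OR NOT 0))) -> 0
  row 5 [0101]: ((0 AND (1 OR 1)) OR ((0 AND 0) AND (1 OR NOT 1))) -> 0
  row 6 [0110]: ((1 AND (0 OR 1)) OR ((1 AND 1) AND (1 OR NOT 0))) -> 1
  row 7 [0111]: ((1 AND (1 OR 1)) OR ((1 AND 1) AND (1 OR NOT 1))) -> 1
  row 8 [1000]: ((0 AND (0 OR 0)) OR ((0 AND 0) AND (0 OR NOT 0))) -> 0
  row 9 [1001]: ((0 AND (1 OR 0)) OR ((0 AND 0) AND (0 OR NOT 1))) -> 0
  row 10 [1010]: ((1 AND (0 OR 0)) OR ((1 AND 1) AND (0 OR NOT 0))) -> 1
  row 11 [1011]: ((1 AND (1 OR 0)) OR ((1 AND 1) AND (0 OR NOT 1))) -> 1
  row 12 [1100]: ((0 AND (0 OR 1)) OR ((0 AND 0) AND (1 OR NOT 0))) -> 0
  row 13 [1101]: ((0 AND (1 OR 1)) OR ((0 AND 0) AND (1 OR NOT 1))) -> 0
  row 14 [1110]: ((1 AND (0 OR 1)) OR ((1 AND 1) AND (1 OR NOT 0))) -> 1
  row 15 [1111]: ((1 AND (1 OR 1)) OR ((1 AND 1) AND (1 OR NOT 1))) -> 1
Full result column, 4 rows per line (P1,P2 fixed per line; P3,P4 runs 00..11 left to right):
  rows 0-3 [P1,P2=00]: 0011  = hex 3
  rows 4-7 [P1,P2=01]: 0011  = hex 3
  rows 8-11 [P1,P2=10]: 0011  = hex 3
  rows 12-15 [P1,P2=11]: 0011  = hex 3
Output column (row 0 .. row 15) = 0011001100110011
Output column grouped in 4s = 0011 0011 0011 0011 = 0x3333
Convert to decimal digit by digit (value = value*16 + digit):
  3 -> 3
  3*16 + 3 = 51
  51*16 + 3 = 819
  819*16 + 3 = 13107
Decimal = 13107

13107


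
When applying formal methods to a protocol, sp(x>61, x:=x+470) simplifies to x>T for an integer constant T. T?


Formula: sp(P, x:=E) = exists old_x. (x = E[old_x/x]) AND P[old_x/x] (old_x is the value of x before the assignment; eliminate old_x by solving x = E[old_x/x] for old_x)
Step 1: Precondition P: x>61, i.e. old_x > 61
Step 2: Assignment gives x = old_x + 470, so old_x = x - 470
Step 3: Substitute into P: x - 470 > 61
Step 4: Simplify: x > 61+470 = 531

531


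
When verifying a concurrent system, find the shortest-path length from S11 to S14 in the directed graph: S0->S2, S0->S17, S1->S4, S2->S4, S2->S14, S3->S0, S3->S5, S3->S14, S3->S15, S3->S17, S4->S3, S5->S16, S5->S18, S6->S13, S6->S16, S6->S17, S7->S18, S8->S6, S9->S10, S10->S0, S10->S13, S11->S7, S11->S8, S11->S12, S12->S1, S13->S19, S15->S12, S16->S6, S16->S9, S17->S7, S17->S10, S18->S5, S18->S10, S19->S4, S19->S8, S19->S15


BFS layer-by-layer from S11:
  dist 0: {S11}
  dist 1: {S7, S8, S12}
  dist 2: {S1, S6, S18}
  dist 3: {S4, S5, S10, S13, S16, S17}
  dist 4: {S0, S3, S9, S19}
  dist 5: {S2, S14, S15}
  -> S14 reached at distance 5
Shortest path length = 5

5


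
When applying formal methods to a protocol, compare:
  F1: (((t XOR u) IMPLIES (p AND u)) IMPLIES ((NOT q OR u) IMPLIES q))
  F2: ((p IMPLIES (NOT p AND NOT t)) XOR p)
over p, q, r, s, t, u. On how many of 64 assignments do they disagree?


F1 = (((t XOR u) IMPLIES (p AND u)) IMPLIES ((NOT q OR u) IMPLIES q))
F2 = ((p IMPLIES (NOT p AND NOT t)) XOR p)
Evaluate both on each of 64 rows (bits = p,q,r,s,t,u):
  row 0 [000000]: F1=0 F2=1 (differ) -> 1
  row 1 [000001]: F1=1 F2=1 -> 0
  row 2 [000010]: F1=1 F2=1 -> 0
  row 3 [000011]: F1=0 F2=1 (differ) -> 1
  row 4 [000100]: F1=0 F2=1 (differ) -> 1
  (every remaining row is evaluated the same way; all 64 results are listed next)
Full result column, 8 rows per line (p,q,r fixed per line; s,t,u runs 000..111 left to right):
  rows 0-7 [p,q,r=000]: 10011001  (ones: 4)
  rows 8-15 [p,q,r=001]: 10011001  (ones: 4)
  rows 16-23 [p,q,r=010]: 00000000  (ones: 0)
  rows 24-31 [p,q,r=011]: 00000000  (ones: 0)
  rows 32-39 [p,q,r=100]: 11011101  (ones: 6)
  rows 40-47 [p,q,r=101]: 11011101  (ones: 6)
  rows 48-55 [p,q,r=110]: 00000000  (ones: 0)
  rows 56-63 [p,q,r=111]: 00000000  (ones: 0)
Disagreements = 4+4+0+0+6+6+0+0 = 20

20


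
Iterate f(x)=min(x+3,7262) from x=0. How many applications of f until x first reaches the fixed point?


Step 1: x=0, cap=7262, increment=3
Step 2: x grows by 3 each step until capped at 7262; fixed point is x=7262
Step 3: iterations = ceil(7262/3) = 2421

2421


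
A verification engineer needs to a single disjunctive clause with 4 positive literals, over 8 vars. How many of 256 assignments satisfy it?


Step 1: Total=2^8=256
Step 2: Unsat when all 4 false: 2^4=16
Step 3: Sat=256-16=240

240


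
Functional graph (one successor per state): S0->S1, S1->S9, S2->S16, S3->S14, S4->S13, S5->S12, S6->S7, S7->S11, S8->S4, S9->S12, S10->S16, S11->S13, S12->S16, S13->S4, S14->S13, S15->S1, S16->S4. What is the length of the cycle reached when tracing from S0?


Trace from S0 until a state repeats:
  S0 -> S1 -> S9 -> S12 -> S16 -> S4 -> S13 -> S4
S4 first seen at step 5, revisited at step 7.
Cycle length = 7 - 5 = 2

2


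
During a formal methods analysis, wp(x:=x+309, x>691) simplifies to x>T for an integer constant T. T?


Formula: wp(x:=E, P) = P[E/x] (substitute E for x in postcondition)
Step 1: Postcondition: x>691
Step 2: Substitute x+309 for x: x+309>691
Step 3: Solve for x: x > 691-309 = 382

382


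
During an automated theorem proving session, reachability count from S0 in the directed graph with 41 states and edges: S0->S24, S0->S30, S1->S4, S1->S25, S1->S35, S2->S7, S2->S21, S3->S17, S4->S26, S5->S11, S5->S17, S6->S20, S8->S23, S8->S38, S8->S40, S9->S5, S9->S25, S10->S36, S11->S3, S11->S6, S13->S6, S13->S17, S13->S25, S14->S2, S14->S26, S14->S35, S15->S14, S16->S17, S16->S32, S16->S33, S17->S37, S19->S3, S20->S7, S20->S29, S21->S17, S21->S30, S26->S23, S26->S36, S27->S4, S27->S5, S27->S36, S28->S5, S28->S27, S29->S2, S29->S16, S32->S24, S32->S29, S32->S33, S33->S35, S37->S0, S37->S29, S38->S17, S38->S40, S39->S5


BFS from S0:
  layer 0: {S0}
  layer 1: {S24, S30}
Reachable set: {S0, S24, S30}
Count = 3

3


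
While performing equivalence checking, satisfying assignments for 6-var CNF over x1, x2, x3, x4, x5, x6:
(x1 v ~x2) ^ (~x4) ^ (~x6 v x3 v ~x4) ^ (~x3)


CNF with 4 clauses over 6 vars (64 assignments).
An assignment satisfies CNF iff every clause has >=1 true literal.
Check each row (bits = x1,x2,x3,x4,x5,x6; clause T/F shown):
  row 0 [000000]: clauses=TTTT -> 1
  row 1 [000001]: clauses=TTTT -> 1
  row 2 [000010]: clauses=TTTT -> 1
  row 3 [000011]: clauses=TTTT -> 1
  row 4 [000100]: clauses=TFTT -> 0
  (every remaining row is evaluated the same way; all 64 results are listed next)
Full result column, 8 rows per line (x1,x2,x3 fixed per line; x4,x5,x6 runs 000..111 left to right):
  rows 0-7 [x1,x2,x3=000]: 11110000  (ones: 4)
  rows 8-15 [x1,x2,x3=001]: 00000000  (ones: 0)
  rows 16-23 [x1,x2,x3=010]: 00000000  (ones: 0)
  rows 24-31 [x1,x2,x3=011]: 00000000  (ones: 0)
  rows 32-39 [x1,x2,x3=100]: 11110000  (ones: 4)
  rows 40-47 [x1,x2,x3=101]: 00000000  (ones: 0)
  rows 48-55 [x1,x2,x3=110]: 11110000  (ones: 4)
  rows 56-63 [x1,x2,x3=111]: 00000000  (ones: 0)
Satisfying assignments = 4+0+0+0+4+0+4+0 = 12

12


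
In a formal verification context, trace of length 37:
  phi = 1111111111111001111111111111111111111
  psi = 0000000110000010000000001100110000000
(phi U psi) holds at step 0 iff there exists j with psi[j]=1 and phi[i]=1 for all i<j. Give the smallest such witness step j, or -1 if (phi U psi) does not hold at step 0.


(phi U psi) at 0: need smallest j with psi[j]=1 and phi[i]=1 for all i in [0,j).
Scan from step 0:
  step 0: phi=1, psi=0 -> continue
  step 1: phi=1, psi=0 -> continue
  step 2: phi=1, psi=0 -> continue
  step 3: phi=1, psi=0 -> continue
  step 7: psi=1 and phi held for [0,7) -> witness found
Witness step = 7

7


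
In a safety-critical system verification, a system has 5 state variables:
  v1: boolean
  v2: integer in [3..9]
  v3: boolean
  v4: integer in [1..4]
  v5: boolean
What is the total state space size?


State space = product of domain sizes of all variables.
Domain sizes:
  v1 (boolean): 2
  v2 (integer in [3..9]): 7
  v3 (boolean): 2
  v4 (integer in [1..4]): 4
  v5 (boolean): 2
Product = 2 * 7 * 2 * 4 * 2 = 224

224


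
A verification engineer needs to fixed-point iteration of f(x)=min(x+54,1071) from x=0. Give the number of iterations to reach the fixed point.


Step 1: x=0, cap=1071, increment=54
Step 2: x grows by 54 each step until capped at 1071; fixed point is x=1071
Step 3: iterations = ceil(1071/54) = 20

20


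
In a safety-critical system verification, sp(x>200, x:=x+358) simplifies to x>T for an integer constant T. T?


Formula: sp(P, x:=E) = exists old_x. (x = E[old_x/x]) AND P[old_x/x] (old_x is the value of x before the assignment; eliminate old_x by solving x = E[old_x/x] for old_x)
Step 1: Precondition P: x>200, i.e. old_x > 200
Step 2: Assignment gives x = old_x + 358, so old_x = x - 358
Step 3: Substitute into P: x - 358 > 200
Step 4: Simplify: x > 200+358 = 558

558


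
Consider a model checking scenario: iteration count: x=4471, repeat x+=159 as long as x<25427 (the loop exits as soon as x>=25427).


Step 1: x goes from 4471 toward 25427 by 159; the body runs while x<25427, so iterations = ceil((bound-start)/step)
Step 2: Distance=20956
Step 3: ceil(20956/159)=132

132


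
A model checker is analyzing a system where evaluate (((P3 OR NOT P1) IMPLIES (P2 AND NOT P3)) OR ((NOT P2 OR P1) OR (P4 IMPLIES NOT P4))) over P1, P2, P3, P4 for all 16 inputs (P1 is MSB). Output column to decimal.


Formula: (((P3 OR NOT P1) IMPLIES (P2 AND NOT P3)) OR ((NOT P2 OR P1) OR (P4 IMPLIES NOT P4))) over P1, P2, P3, P4 (16 rows)
Evaluate each row (bits = P1,P2,P3,P4, MSB first):
  row 0 [0000]: (((0 OR NOT 0) IMPLIES (0 AND NOT 0)) OR ((NOT 0 OR 0) OR (0 IMPLIES NOT 0))) -> 1
  row 1 [0001]: (((0 OR NOT 0) IMPLIES (0 AND NOT 0)) OR ((NOT 0 OR 0) OR (1 IMPLIES NOT 1))) -> 1
  row 2 [0010]: (((1 OR NOT 0) IMPLIES (0 AND NOT 1)) OR ((NOT 0 OR 0) OR (0 IMPLIES NOT 0))) -> 1
  row 3 [0011]: (((1 OR NOT 0) IMPLIES (0 AND NOT 1)) OR ((NOT 0 OR 0) OR (1 IMPLIES NOT 1))) -> 1
  row 4 [0100]: (((0 OR NOT 0) IMPLIES (1 AND NOT 0)) OR ((NOT 1 OR 0) OR (0 IMPLIES NOT 0))) -> 1
  row 5 [0101]: (((0 OR NOT 0) IMPLIES (1 AND NOT 0)) OR ((NOT 1 OR 0) OR (1 IMPLIES NOT 1))) -> 1
  row 6 [0110]: (((1 OR NOT 0) IMPLIES (1 AND NOT 1)) OR ((NOT 1 OR 0) OR (0 IMPLIES NOT 0))) -> 1
  row 7 [0111]: (((1 OR NOT 0) IMPLIES (1 AND NOT 1)) OR ((NOT 1 OR 0) OR (1 IMPLIES NOT 1))) -> 0
  row 8 [1000]: (((0 OR NOT 1) IMPLIES (0 AND NOT 0)) OR ((NOT 0 OR 1) OR (0 IMPLIES NOT 0))) -> 1
  row 9 [1001]: (((0 OR NOT 1) IMPLIES (0 AND NOT 0)) OR ((NOT 0 OR 1) OR (1 IMPLIES NOT 1))) -> 1
  row 10 [1010]: (((1 OR NOT 1) IMPLIES (0 AND NOT 1)) OR ((NOT 0 OR 1) OR (0 IMPLIES NOT 0))) -> 1
  row 11 [1011]: (((1 OR NOT 1) IMPLIES (0 AND NOT 1)) OR ((NOT 0 OR 1) OR (1 IMPLIES NOT 1))) -> 1
  row 12 [1100]: (((0 OR NOT 1) IMPLIES (1 AND NOT 0)) OR ((NOT 1 OR 1) OR (0 IMPLIES NOT 0))) -> 1
  row 13 [1101]: (((0 OR NOT 1) IMPLIES (1 AND NOT 0)) OR ((NOT 1 OR 1) OR (1 IMPLIES NOT 1))) -> 1
  row 14 [1110]: (((1 OR NOT 1) IMPLIES (1 AND NOT 1)) OR ((NOT 1 OR 1) OR (0 IMPLIES NOT 0))) -> 1
  row 15 [1111]: (((1 OR NOT 1) IMPLIES (1 AND NOT 1)) OR ((NOT 1 OR 1) OR (1 IMPLIES NOT 1))) -> 1
Full result column, 4 rows per line (P1,P2 fixed per line; P3,P4 runs 00..11 left to right):
  rows 0-3 [P1,P2=00]: 1111  = hex F
  rows 4-7 [P1,P2=01]: 1110  = hex E
  rows 8-11 [P1,P2=10]: 1111  = hex F
  rows 12-15 [P1,P2=11]: 1111  = hex F
Output column (row 0 .. row 15) = 1111111011111111
Output column grouped in 4s = 1111 1110 1111 1111 = 0xFEFF
Convert to decimal digit by digit (value = value*16 + digit):
  F -> 15
  15*16 + 14 (E) = 254
  254*16 + 15 (F) = 4079
  4079*16 + 15 (F) = 65279
Decimal = 65279

65279


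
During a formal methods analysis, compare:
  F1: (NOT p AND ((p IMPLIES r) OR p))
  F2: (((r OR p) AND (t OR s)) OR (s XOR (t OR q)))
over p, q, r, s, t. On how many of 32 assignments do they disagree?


F1 = (NOT p AND ((p IMPLIES r) OR p))
F2 = (((r OR p) AND (t OR s)) OR (s XOR (t OR q)))
Evaluate both on each of 32 rows (bits = p,q,r,s,t):
  row 0 [00000]: F1=1 F2=0 (differ) -> 1
  row 1 [00001]: F1=1 F2=1 -> 0
  row 2 [00010]: F1=1 F2=1 -> 0
  row 3 [00011]: F1=1 F2=0 (differ) -> 1
  row 4 [00100]: F1=1 F2=0 (differ) -> 1
  row 5 [00101]: F1=1 F2=1 -> 0
  row 6 [00110]: F1=1 F2=1 -> 0
  row 7 [00111]: F1=1 F2=1 -> 0
  row 8 [01000]: F1=1 F2=1 -> 0
  row 9 [01001]: F1=1 F2=1 -> 0
  row 10 [01010]: F1=1 F2=0 (differ) -> 1
  row 11 [01011]: F1=1 F2=0 (differ) -> 1
  row 12 [01100]: F1=1 F2=1 -> 0
  row 13 [01101]: F1=1 F2=1 -> 0
  row 14 [01110]: F1=1 F2=1 -> 0
  row 15 [01111]: F1=1 F2=1 -> 0
  row 16 [10000]: F1=0 F2=0 -> 0
  row 17 [10001]: F1=0 F2=1 (differ) -> 1
  row 18 [10010]: F1=0 F2=1 (differ) -> 1
  row 19 [10011]: F1=0 F2=1 (differ) -> 1
  row 20 [10100]: F1=0 F2=0 -> 0
  row 21 [10101]: F1=0 F2=1 (differ) -> 1
  row 22 [10110]: F1=0 F2=1 (differ) -> 1
  row 23 [10111]: F1=0 F2=1 (differ) -> 1
  row 24 [11000]: F1=0 F2=1 (differ) -> 1
  row 25 [11001]: F1=0 F2=1 (differ) -> 1
  row 26 [11010]: F1=0 F2=1 (differ) -> 1
  row 27 [11011]: F1=0 F2=1 (differ) -> 1
  row 28 [11100]: F1=0 F2=1 (differ) -> 1
  row 29 [11101]: F1=0 F2=1 (differ) -> 1
  row 30 [11110]: F1=0 F2=1 (differ) -> 1
  row 31 [11111]: F1=0 F2=1 (differ) -> 1
Full result column, 8 rows per line (p,q fixed per line; r,s,t runs 000..111 left to right):
  rows 0-7 [p,q=00]: 10011000  (ones: 3)
  rows 8-15 [p,q=01]: 00110000  (ones: 2)
  rows 16-23 [p,q=10]: 01110111  (ones: 6)
  rows 24-31 [p,q=11]: 11111111  (ones: 8)
Disagreements = 3+2+6+8 = 19

19


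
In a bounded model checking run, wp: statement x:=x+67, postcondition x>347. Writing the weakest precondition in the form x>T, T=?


Formula: wp(x:=E, P) = P[E/x] (substitute E for x in postcondition)
Step 1: Postcondition: x>347
Step 2: Substitute x+67 for x: x+67>347
Step 3: Solve for x: x > 347-67 = 280

280


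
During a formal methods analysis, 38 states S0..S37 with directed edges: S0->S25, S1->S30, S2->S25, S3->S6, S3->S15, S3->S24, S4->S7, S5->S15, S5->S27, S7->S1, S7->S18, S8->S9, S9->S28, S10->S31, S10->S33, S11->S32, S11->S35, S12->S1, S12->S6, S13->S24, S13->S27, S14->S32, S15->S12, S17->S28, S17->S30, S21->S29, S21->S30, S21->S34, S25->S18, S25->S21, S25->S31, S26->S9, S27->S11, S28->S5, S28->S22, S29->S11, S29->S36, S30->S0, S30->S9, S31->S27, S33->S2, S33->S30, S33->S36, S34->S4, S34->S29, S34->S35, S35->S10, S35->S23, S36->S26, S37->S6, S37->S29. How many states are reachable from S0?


BFS from S0:
  layer 0: {S0}
  layer 1: {S25}
  layer 2: {S18, S21, S31}
  layer 3: {S27, S29, S30, S34}
  layer 4: {S4, S9, S11, S35, S36}
  layer 5: {S7, S10, S23, S26, S28, S32}
  layer 6: {S1, S5, S22, S33}
  layer 7: {S2, S15}
  layer 8: {S12}
  layer 9: {S6}
Reachable set: {S0, S1, S2, S4, S5, S6, S7, S9, S10, S11, S12, S15, S18, S21, S22, S23, S25, S26, S27, S28, S29, S30, S31, S32, S33, S34, S35, S36}
Count = 28

28


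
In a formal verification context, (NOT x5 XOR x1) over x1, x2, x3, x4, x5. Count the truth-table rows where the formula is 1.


Formula: (NOT x5 XOR x1) over 5 vars (32 rows)
Evaluate each row (x1, x2, x3, x4, x5 as bits, MSB first):
  row 0 [00000]: (NOT 0 XOR 0) -> 1
  row 1 [00001]: (NOT 1 XOR 0) -> 0
  row 2 [00010]: (NOT 0 XOR 0) -> 1
  row 3 [00011]: (NOT 1 XOR 0) -> 0
  row 4 [00100]: (NOT 0 XOR 0) -> 1
  row 5 [00101]: (NOT 1 XOR 0) -> 0
  row 6 [00110]: (NOT 0 XOR 0) -> 1
  row 7 [00111]: (NOT 1 XOR 0) -> 0
  row 8 [01000]: (NOT 0 XOR 0) -> 1
  row 9 [01001]: (NOT 1 XOR 0) -> 0
  row 10 [01010]: (NOT 0 XOR 0) -> 1
  row 11 [01011]: (NOT 1 XOR 0) -> 0
  row 12 [01100]: (NOT 0 XOR 0) -> 1
  row 13 [01101]: (NOT 1 XOR 0) -> 0
  row 14 [01110]: (NOT 0 XOR 0) -> 1
  row 15 [01111]: (NOT 1 XOR 0) -> 0
  row 16 [10000]: (NOT 0 XOR 1) -> 0
  row 17 [10001]: (NOT 1 XOR 1) -> 1
  row 18 [10010]: (NOT 0 XOR 1) -> 0
  row 19 [10011]: (NOT 1 XOR 1) -> 1
  row 20 [10100]: (NOT 0 XOR 1) -> 0
  row 21 [10101]: (NOT 1 XOR 1) -> 1
  row 22 [10110]: (NOT 0 XOR 1) -> 0
  row 23 [10111]: (NOT 1 XOR 1) -> 1
  row 24 [11000]: (NOT 0 XOR 1) -> 0
  row 25 [11001]: (NOT 1 XOR 1) -> 1
  row 26 [11010]: (NOT 0 XOR 1) -> 0
  row 27 [11011]: (NOT 1 XOR 1) -> 1
  row 28 [11100]: (NOT 0 XOR 1) -> 0
  row 29 [11101]: (NOT 1 XOR 1) -> 1
  row 30 [11110]: (NOT 0 XOR 1) -> 0
  row 31 [11111]: (NOT 1 XOR 1) -> 1
Full result column, 8 rows per line (x1,x2 fixed per line; x3,x4,x5 runs 000..111 left to right):
  rows 0-7 [x1,x2=00]: 10101010  (ones: 4)
  rows 8-15 [x1,x2=01]: 10101010  (ones: 4)
  rows 16-23 [x1,x2=10]: 01010101  (ones: 4)
  rows 24-31 [x1,x2=11]: 01010101  (ones: 4)
Count of 1-rows = 4+4+4+4 = 16

16


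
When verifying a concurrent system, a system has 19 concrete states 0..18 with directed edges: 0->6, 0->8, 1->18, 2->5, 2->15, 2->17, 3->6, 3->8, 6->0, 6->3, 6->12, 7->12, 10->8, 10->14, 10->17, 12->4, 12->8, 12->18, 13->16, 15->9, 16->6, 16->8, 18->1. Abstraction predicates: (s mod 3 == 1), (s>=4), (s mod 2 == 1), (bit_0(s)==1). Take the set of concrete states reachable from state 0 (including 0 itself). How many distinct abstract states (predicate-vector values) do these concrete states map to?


BFS from 0:
Concrete reachable: {0, 1, 3, 4, 6, 8, 12, 18}
Abstract via predicates (s mod 3 == 1), (s>=4), (s mod 2 == 1), (bit_0(s)==1):
  (0,0,0,0) <- {0}
  (0,0,1,1) <- {3}
  (0,1,0,0) <- {6, 8, 12, 18}
  (1,0,1,1) <- {1}
  (1,1,0,0) <- {4}
Distinct abstract states = 5

5


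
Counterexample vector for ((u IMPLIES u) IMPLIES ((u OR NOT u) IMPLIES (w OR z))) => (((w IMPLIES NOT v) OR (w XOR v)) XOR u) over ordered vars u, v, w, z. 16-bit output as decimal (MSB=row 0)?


F1 = ((u IMPLIES u) IMPLIES ((u OR NOT u) IMPLIES (w OR z)))
F2 = (((w IMPLIES NOT v) OR (w XOR v)) XOR u)
Counterexample to F1=>F2 is where F1=1 and F2=0.
Evaluate each row (bits = u,v,w,z, MSB first):
  row 0 [0000]: F1=0 F2=1 -> F1&~F2 -> 0
  row 1 [0001]: F1=1 F2=1 -> F1&~F2 -> 0
  row 2 [0010]: F1=1 F2=1 -> F1&~F2 -> 0
  row 3 [0011]: F1=1 F2=1 -> F1&~F2 -> 0
  row 4 [0100]: F1=0 F2=1 -> F1&~F2 -> 0
  row 5 [0101]: F1=1 F2=1 -> F1&~F2 -> 0
  row 6 [0110]: F1=1 F2=0 -> F1&~F2 -> 1
  row 7 [0111]: F1=1 F2=0 -> F1&~F2 -> 1
  row 8 [1000]: F1=0 F2=0 -> F1&~F2 -> 0
  row 9 [1001]: F1=1 F2=0 -> F1&~F2 -> 1
  row 10 [1010]: F1=1 F2=0 -> F1&~F2 -> 1
  row 11 [1011]: F1=1 F2=0 -> F1&~F2 -> 1
  row 12 [1100]: F1=0 F2=0 -> F1&~F2 -> 0
  row 13 [1101]: F1=1 F2=0 -> F1&~F2 -> 1
  row 14 [1110]: F1=1 F2=1 -> F1&~F2 -> 0
  row 15 [1111]: F1=1 F2=1 -> F1&~F2 -> 0
Full result column, 4 rows per line (u,v fixed per line; w,z runs 00..11 left to right):
  rows 0-3 [u,v=00]: 0000  = hex 0
  rows 4-7 [u,v=01]: 0011  = hex 3
  rows 8-11 [u,v=10]: 0111  = hex 7
  rows 12-15 [u,v=11]: 0100  = hex 4
Counterexample vector (row 0 .. row 15) = 0000001101110100
Output column grouped in 4s = 0000 0011 0111 0100 = 0x0374
Convert to decimal digit by digit (value = value*16 + digit):
  0 -> 0
  0*16 + 3 = 3
  3*16 + 7 = 55
  55*16 + 4 = 884
Decimal = 884

884


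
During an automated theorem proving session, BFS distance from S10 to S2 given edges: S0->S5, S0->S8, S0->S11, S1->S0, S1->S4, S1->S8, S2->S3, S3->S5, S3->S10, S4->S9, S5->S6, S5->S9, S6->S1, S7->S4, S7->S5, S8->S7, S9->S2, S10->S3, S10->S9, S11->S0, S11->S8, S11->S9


BFS layer-by-layer from S10:
  dist 0: {S10}
  dist 1: {S3, S9}
  dist 2: {S2, S5}
  -> S2 reached at distance 2
Shortest path length = 2

2


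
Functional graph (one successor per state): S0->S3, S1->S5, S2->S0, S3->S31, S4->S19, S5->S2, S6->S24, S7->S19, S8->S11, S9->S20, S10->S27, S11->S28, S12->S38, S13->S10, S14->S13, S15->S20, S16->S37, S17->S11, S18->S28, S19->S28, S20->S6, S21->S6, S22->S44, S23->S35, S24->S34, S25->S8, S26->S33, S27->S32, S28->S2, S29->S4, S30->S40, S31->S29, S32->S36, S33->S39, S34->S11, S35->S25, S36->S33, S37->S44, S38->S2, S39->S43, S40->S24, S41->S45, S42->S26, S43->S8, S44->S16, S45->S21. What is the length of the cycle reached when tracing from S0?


Trace from S0 until a state repeats:
  S0 -> S3 -> S31 -> S29 -> S4 -> S19 -> S28 -> S2 -> S0
S0 first seen at step 0, revisited at step 8.
Cycle length = 8 - 0 = 8

8


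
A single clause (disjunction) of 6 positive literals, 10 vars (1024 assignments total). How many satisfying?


Step 1: Total=2^10=1024
Step 2: Unsat when all 6 false: 2^4=16
Step 3: Sat=1024-16=1008

1008


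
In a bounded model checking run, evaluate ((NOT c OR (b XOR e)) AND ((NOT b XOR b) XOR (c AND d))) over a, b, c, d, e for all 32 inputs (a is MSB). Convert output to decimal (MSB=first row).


Formula: ((NOT c OR (b XOR e)) AND ((NOT b XOR b) XOR (c AND d))) over a, b, c, d, e (32 rows)
Evaluate each row (bits = a,b,c,d,e, MSB first):
  row 0 [00000]: ((NOT 0 OR (0 XOR 0)) AND ((NOT 0 XOR 0) XOR (0 AND 0))) -> 1
  row 1 [00001]: ((NOT 0 OR (0 XOR 1)) AND ((NOT 0 XOR 0) XOR (0 AND 0))) -> 1
  row 2 [00010]: ((NOT 0 OR (0 XOR 0)) AND ((NOT 0 XOR 0) XOR (0 AND 1))) -> 1
  row 3 [00011]: ((NOT 0 OR (0 XOR 1)) AND ((NOT 0 XOR 0) XOR (0 AND 1))) -> 1
  row 4 [00100]: ((NOT 1 OR (0 XOR 0)) AND ((NOT 0 XOR 0) XOR (1 AND 0))) -> 0
  row 5 [00101]: ((NOT 1 OR (0 XOR 1)) AND ((NOT 0 XOR 0) XOR (1 AND 0))) -> 1
  row 6 [00110]: ((NOT 1 OR (0 XOR 0)) AND ((NOT 0 XOR 0) XOR (1 AND 1))) -> 0
  row 7 [00111]: ((NOT 1 OR (0 XOR 1)) AND ((NOT 0 XOR 0) XOR (1 AND 1))) -> 0
  row 8 [01000]: ((NOT 0 OR (1 XOR 0)) AND ((NOT 1 XOR 1) XOR (0 AND 0))) -> 1
  row 9 [01001]: ((NOT 0 OR (1 XOR 1)) AND ((NOT 1 XOR 1) XOR (0 AND 0))) -> 1
  row 10 [01010]: ((NOT 0 OR (1 XOR 0)) AND ((NOT 1 XOR 1) XOR (0 AND 1))) -> 1
  row 11 [01011]: ((NOT 0 OR (1 XOR 1)) AND ((NOT 1 XOR 1) XOR (0 AND 1))) -> 1
  row 12 [01100]: ((NOT 1 OR (1 XOR 0)) AND ((NOT 1 XOR 1) XOR (1 AND 0))) -> 1
  row 13 [01101]: ((NOT 1 OR (1 XOR 1)) AND ((NOT 1 XOR 1) XOR (1 AND 0))) -> 0
  row 14 [01110]: ((NOT 1 OR (1 XOR 0)) AND ((NOT 1 XOR 1) XOR (1 AND 1))) -> 0
  row 15 [01111]: ((NOT 1 OR (1 XOR 1)) AND ((NOT 1 XOR 1) XOR (1 AND 1))) -> 0
  row 16 [10000]: ((NOT 0 OR (0 XOR 0)) AND ((NOT 0 XOR 0) XOR (0 AND 0))) -> 1
  row 17 [10001]: ((NOT 0 OR (0 XOR 1)) AND ((NOT 0 XOR 0) XOR (0 AND 0))) -> 1
  row 18 [10010]: ((NOT 0 OR (0 XOR 0)) AND ((NOT 0 XOR 0) XOR (0 AND 1))) -> 1
  row 19 [10011]: ((NOT 0 OR (0 XOR 1)) AND ((NOT 0 XOR 0) XOR (0 AND 1))) -> 1
  row 20 [10100]: ((NOT 1 OR (0 XOR 0)) AND ((NOT 0 XOR 0) XOR (1 AND 0))) -> 0
  row 21 [10101]: ((NOT 1 OR (0 XOR 1)) AND ((NOT 0 XOR 0) XOR (1 AND 0))) -> 1
  row 22 [10110]: ((NOT 1 OR (0 XOR 0)) AND ((NOT 0 XOR 0) XOR (1 AND 1))) -> 0
  row 23 [10111]: ((NOT 1 OR (0 XOR 1)) AND ((NOT 0 XOR 0) XOR (1 AND 1))) -> 0
  row 24 [11000]: ((NOT 0 OR (1 XOR 0)) AND ((NOT 1 XOR 1) XOR (0 AND 0))) -> 1
  row 25 [11001]: ((NOT 0 OR (1 XOR 1)) AND ((NOT 1 XOR 1) XOR (0 AND 0))) -> 1
  row 26 [11010]: ((NOT 0 OR (1 XOR 0)) AND ((NOT 1 XOR 1) XOR (0 AND 1))) -> 1
  row 27 [11011]: ((NOT 0 OR (1 XOR 1)) AND ((NOT 1 XOR 1) XOR (0 AND 1))) -> 1
  row 28 [11100]: ((NOT 1 OR (1 XOR 0)) AND ((NOT 1 XOR 1) XOR (1 AND 0))) -> 1
  row 29 [11101]: ((NOT 1 OR (1 XOR 1)) AND ((NOT 1 XOR 1) XOR (1 AND 0))) -> 0
  row 30 [11110]: ((NOT 1 OR (1 XOR 0)) AND ((NOT 1 XOR 1) XOR (1 AND 1))) -> 0
  row 31 [11111]: ((NOT 1 OR (1 XOR 1)) AND ((NOT 1 XOR 1) XOR (1 AND 1))) -> 0
Full result column, 4 rows per line (a,b,c fixed per line; d,e runs 00..11 left to right):
  rows 0-3 [a,b,c=000]: 1111  = hex F
  rows 4-7 [a,b,c=001]: 0100  = hex 4
  rows 8-11 [a,b,c=010]: 1111  = hex F
  rows 12-15 [a,b,c=011]: 1000  = hex 8
  rows 16-19 [a,b,c=100]: 1111  = hex F
  rows 20-23 [a,b,c=101]: 0100  = hex 4
  rows 24-27 [a,b,c=110]: 1111  = hex F
  rows 28-31 [a,b,c=111]: 1000  = hex 8
Output column (row 0 .. row 31) = 11110100111110001111010011111000
Output column grouped in 4s = 1111 0100 1111 1000 1111 0100 1111 1000 = 0xF4F8F4F8
Convert to decimal digit by digit (value = value*16 + digit):
  F -> 15
  15*16 + 4 = 244
  244*16 + 15 (F) = 3919
  3919*16 + 8 = 62712
  62712*16 + 15 (F) = 1003407
  1003407*16 + 4 = 16054516
  16054516*16 + 15 (F) = 256872271
  256872271*16 + 8 = 4109956344
Decimal = 4109956344

4109956344


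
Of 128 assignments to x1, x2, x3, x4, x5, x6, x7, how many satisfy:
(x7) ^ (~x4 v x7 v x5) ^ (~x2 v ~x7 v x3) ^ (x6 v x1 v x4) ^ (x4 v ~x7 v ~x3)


CNF with 5 clauses over 7 vars (128 assignments).
An assignment satisfies CNF iff every clause has >=1 true literal.
Check each row (bits = x1,x2,x3,x4,x5,x6,x7; clause T/F shown):
  row 0 [0000000]: clauses=FTTFT -> 0
  row 1 [0000001]: clauses=TTTFT -> 0
  row 2 [0000010]: clauses=FTTTT -> 0
  row 3 [0000011]: clauses=TTTTT -> 1
  row 4 [0000100]: clauses=FTTFT -> 0
  (every remaining row is evaluated the same way; all 128 results are listed next)
Full result column, 8 rows per line (x1,x2,x3,x4 fixed per line; x5,x6,x7 runs 000..111 left to right):
  rows 0-7 [x1,x2,x3,x4=0000]: 00010001  (ones: 2)
  rows 8-15 [x1,x2,x3,x4=0001]: 01010101  (ones: 4)
  rows 16-23 [x1,x2,x3,x4=0010]: 00000000  (ones: 0)
  rows 24-31 [x1,x2,x3,x4=0011]: 01010101  (ones: 4)
  rows 32-39 [x1,x2,x3,x4=0100]: 00000000  (ones: 0)
  rows 40-47 [x1,x2,x3,x4=0101]: 00000000  (ones: 0)
  rows 48-55 [x1,x2,x3,x4=0110]: 00000000  (ones: 0)
  rows 56-63 [x1,x2,x3,x4=0111]: 01010101  (ones: 4)
  rows 64-71 [x1,x2,x3,x4=1000]: 01010101  (ones: 4)
  rows 72-79 [x1,x2,x3,x4=1001]: 01010101  (ones: 4)
  rows 80-87 [x1,x2,x3,x4=1010]: 00000000  (ones: 0)
  rows 88-95 [x1,x2,x3,x4=1011]: 01010101  (ones: 4)
  rows 96-103 [x1,x2,x3,x4=1100]: 00000000  (ones: 0)
  rows 104-111 [x1,x2,x3,x4=1101]: 00000000  (ones: 0)
  rows 112-119 [x1,x2,x3,x4=1110]: 00000000  (ones: 0)
  rows 120-127 [x1,x2,x3,x4=1111]: 01010101  (ones: 4)
Satisfying assignments = 2+4+0+4+0+0+0+4+4+4+0+4+0+0+0+4 = 30

30


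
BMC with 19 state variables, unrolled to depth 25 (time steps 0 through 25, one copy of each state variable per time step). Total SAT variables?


BMC unrolls to depth k, creating one copy of each state var for steps 0..k.
Step count = 25 + 1 = 26 (steps 0 through 25)
Vars per step = 19
Total = 19 * 26 = 494

494


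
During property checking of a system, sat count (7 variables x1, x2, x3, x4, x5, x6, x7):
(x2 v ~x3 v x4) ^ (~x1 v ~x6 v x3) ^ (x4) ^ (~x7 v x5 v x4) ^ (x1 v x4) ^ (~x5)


CNF with 6 clauses over 7 vars (128 assignments).
An assignment satisfies CNF iff every clause has >=1 true literal.
Check each row (bits = x1,x2,x3,x4,x5,x6,x7; clause T/F shown):
  row 0 [0000000]: clauses=TTFTFT -> 0
  row 1 [0000001]: clauses=TTFFFT -> 0
  row 2 [0000010]: clauses=TTFTFT -> 0
  row 3 [0000011]: clauses=TTFFFT -> 0
  row 4 [0000100]: clauses=TTFTFF -> 0
  (every remaining row is evaluated the same way; all 128 results are listed next)
Full result column, 8 rows per line (x1,x2,x3,x4 fixed per line; x5,x6,x7 runs 000..111 left to right):
  rows 0-7 [x1,x2,x3,x4=0000]: 00000000  (ones: 0)
  rows 8-15 [x1,x2,x3,x4=0001]: 11110000  (ones: 4)
  rows 16-23 [x1,x2,x3,x4=0010]: 00000000  (ones: 0)
  rows 24-31 [x1,x2,x3,x4=0011]: 11110000  (ones: 4)
  rows 32-39 [x1,x2,x3,x4=0100]: 00000000  (ones: 0)
  rows 40-47 [x1,x2,x3,x4=0101]: 11110000  (ones: 4)
  rows 48-55 [x1,x2,x3,x4=0110]: 00000000  (ones: 0)
  rows 56-63 [x1,x2,x3,x4=0111]: 11110000  (ones: 4)
  rows 64-71 [x1,x2,x3,x4=1000]: 00000000  (ones: 0)
  rows 72-79 [x1,x2,x3,x4=1001]: 11000000  (ones: 2)
  rows 80-87 [x1,x2,x3,x4=1010]: 00000000  (ones: 0)
  rows 88-95 [x1,x2,x3,x4=1011]: 11110000  (ones: 4)
  rows 96-103 [x1,x2,x3,x4=1100]: 00000000  (ones: 0)
  rows 104-111 [x1,x2,x3,x4=1101]: 11000000  (ones: 2)
  rows 112-119 [x1,x2,x3,x4=1110]: 00000000  (ones: 0)
  rows 120-127 [x1,x2,x3,x4=1111]: 11110000  (ones: 4)
Satisfying assignments = 0+4+0+4+0+4+0+4+0+2+0+4+0+2+0+4 = 28

28


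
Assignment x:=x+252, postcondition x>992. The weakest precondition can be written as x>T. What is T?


Formula: wp(x:=E, P) = P[E/x] (substitute E for x in postcondition)
Step 1: Postcondition: x>992
Step 2: Substitute x+252 for x: x+252>992
Step 3: Solve for x: x > 992-252 = 740

740


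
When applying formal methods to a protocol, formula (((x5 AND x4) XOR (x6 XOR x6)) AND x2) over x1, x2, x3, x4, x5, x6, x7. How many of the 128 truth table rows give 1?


Formula: (((x5 AND x4) XOR (x6 XOR x6)) AND x2) over 7 vars (128 rows)
Evaluate each row (x1, x2, x3, x4, x5, x6, x7 as bits, MSB first):
  row 0 [0000000]: (((0 AND 0) XOR (0 XOR 0)) AND 0) -> 0
  row 1 [0000001]: (((0 AND 0) XOR (0 XOR 0)) AND 0) -> 0
  row 2 [0000010]: (((0 AND 0) XOR (1 XOR 1)) AND 0) -> 0
  row 3 [0000011]: (((0 AND 0) XOR (1 XOR 1)) AND 0) -> 0
  row 4 [0000100]: (((1 AND 0) XOR (0 XOR 0)) AND 0) -> 0
  (every remaining row is evaluated the same way; all 128 results are listed next)
Full result column, 8 rows per line (x1,x2,x3,x4 fixed per line; x5,x6,x7 runs 000..111 left to right):
  rows 0-7 [x1,x2,x3,x4=0000]: 00000000  (ones: 0)
  rows 8-15 [x1,x2,x3,x4=0001]: 00000000  (ones: 0)
  rows 16-23 [x1,x2,x3,x4=0010]: 00000000  (ones: 0)
  rows 24-31 [x1,x2,x3,x4=0011]: 00000000  (ones: 0)
  rows 32-39 [x1,x2,x3,x4=0100]: 00000000  (ones: 0)
  rows 40-47 [x1,x2,x3,x4=0101]: 00001111  (ones: 4)
  rows 48-55 [x1,x2,x3,x4=0110]: 00000000  (ones: 0)
  rows 56-63 [x1,x2,x3,x4=0111]: 00001111  (ones: 4)
  rows 64-71 [x1,x2,x3,x4=1000]: 00000000  (ones: 0)
  rows 72-79 [x1,x2,x3,x4=1001]: 00000000  (ones: 0)
  rows 80-87 [x1,x2,x3,x4=1010]: 00000000  (ones: 0)
  rows 88-95 [x1,x2,x3,x4=1011]: 00000000  (ones: 0)
  rows 96-103 [x1,x2,x3,x4=1100]: 00000000  (ones: 0)
  rows 104-111 [x1,x2,x3,x4=1101]: 00001111  (ones: 4)
  rows 112-119 [x1,x2,x3,x4=1110]: 00000000  (ones: 0)
  rows 120-127 [x1,x2,x3,x4=1111]: 00001111  (ones: 4)
Count of 1-rows = 0+0+0+0+0+4+0+4+0+0+0+0+0+4+0+4 = 16

16


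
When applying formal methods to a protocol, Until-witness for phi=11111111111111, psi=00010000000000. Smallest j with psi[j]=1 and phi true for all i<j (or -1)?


(phi U psi) at 0: need smallest j with psi[j]=1 and phi[i]=1 for all i in [0,j).
Scan from step 0:
  step 0: phi=1, psi=0 -> continue
  step 1: phi=1, psi=0 -> continue
  step 2: phi=1, psi=0 -> continue
  step 3: psi=1 and phi held for [0,3) -> witness found
Witness step = 3

3


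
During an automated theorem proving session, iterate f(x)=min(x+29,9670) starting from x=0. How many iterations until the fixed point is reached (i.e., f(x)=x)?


Step 1: x=0, cap=9670, increment=29
Step 2: x grows by 29 each step until capped at 9670; fixed point is x=9670
Step 3: iterations = ceil(9670/29) = 334

334


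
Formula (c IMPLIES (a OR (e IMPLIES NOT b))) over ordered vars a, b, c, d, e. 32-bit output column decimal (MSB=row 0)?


Formula: (c IMPLIES (a OR (e IMPLIES NOT b))) over a, b, c, d, e (32 rows)
Evaluate each row (bits = a,b,c,d,e, MSB first):
  row 0 [00000]: (0 IMPLIES (0 OR (0 IMPLIES NOT 0))) -> 1
  row 1 [00001]: (0 IMPLIES (0 OR (1 IMPLIES NOT 0))) -> 1
  row 2 [00010]: (0 IMPLIES (0 OR (0 IMPLIES NOT 0))) -> 1
  row 3 [00011]: (0 IMPLIES (0 OR (1 IMPLIES NOT 0))) -> 1
  row 4 [00100]: (1 IMPLIES (0 OR (0 IMPLIES NOT 0))) -> 1
  row 5 [00101]: (1 IMPLIES (0 OR (1 IMPLIES NOT 0))) -> 1
  row 6 [00110]: (1 IMPLIES (0 OR (0 IMPLIES NOT 0))) -> 1
  row 7 [00111]: (1 IMPLIES (0 OR (1 IMPLIES NOT 0))) -> 1
  row 8 [01000]: (0 IMPLIES (0 OR (0 IMPLIES NOT 1))) -> 1
  row 9 [01001]: (0 IMPLIES (0 OR (1 IMPLIES NOT 1))) -> 1
  row 10 [01010]: (0 IMPLIES (0 OR (0 IMPLIES NOT 1))) -> 1
  row 11 [01011]: (0 IMPLIES (0 OR (1 IMPLIES NOT 1))) -> 1
  row 12 [01100]: (1 IMPLIES (0 OR (0 IMPLIES NOT 1))) -> 1
  row 13 [01101]: (1 IMPLIES (0 OR (1 IMPLIES NOT 1))) -> 0
  row 14 [01110]: (1 IMPLIES (0 OR (0 IMPLIES NOT 1))) -> 1
  row 15 [01111]: (1 IMPLIES (0 OR (1 IMPLIES NOT 1))) -> 0
  row 16 [10000]: (0 IMPLIES (1 OR (0 IMPLIES NOT 0))) -> 1
  row 17 [10001]: (0 IMPLIES (1 OR (1 IMPLIES NOT 0))) -> 1
  row 18 [10010]: (0 IMPLIES (1 OR (0 IMPLIES NOT 0))) -> 1
  row 19 [10011]: (0 IMPLIES (1 OR (1 IMPLIES NOT 0))) -> 1
  row 20 [10100]: (1 IMPLIES (1 OR (0 IMPLIES NOT 0))) -> 1
  row 21 [10101]: (1 IMPLIES (1 OR (1 IMPLIES NOT 0))) -> 1
  row 22 [10110]: (1 IMPLIES (1 OR (0 IMPLIES NOT 0))) -> 1
  row 23 [10111]: (1 IMPLIES (1 OR (1 IMPLIES NOT 0))) -> 1
  row 24 [11000]: (0 IMPLIES (1 OR (0 IMPLIES NOT 1))) -> 1
  row 25 [11001]: (0 IMPLIES (1 OR (1 IMPLIES NOT 1))) -> 1
  row 26 [11010]: (0 IMPLIES (1 OR (0 IMPLIES NOT 1))) -> 1
  row 27 [11011]: (0 IMPLIES (1 OR (1 IMPLIES NOT 1))) -> 1
  row 28 [11100]: (1 IMPLIES (1 OR (0 IMPLIES NOT 1))) -> 1
  row 29 [11101]: (1 IMPLIES (1 OR (1 IMPLIES NOT 1))) -> 1
  row 30 [11110]: (1 IMPLIES (1 OR (0 IMPLIES NOT 1))) -> 1
  row 31 [11111]: (1 IMPLIES (1 OR (1 IMPLIES NOT 1))) -> 1
Full result column, 4 rows per line (a,b,c fixed per line; d,e runs 00..11 left to right):
  rows 0-3 [a,b,c=000]: 1111  = hex F
  rows 4-7 [a,b,c=001]: 1111  = hex F
  rows 8-11 [a,b,c=010]: 1111  = hex F
  rows 12-15 [a,b,c=011]: 1010  = hex A
  rows 16-19 [a,b,c=100]: 1111  = hex F
  rows 20-23 [a,b,c=101]: 1111  = hex F
  rows 24-27 [a,b,c=110]: 1111  = hex F
  rows 28-31 [a,b,c=111]: 1111  = hex F
Output column (row 0 .. row 31) = 11111111111110101111111111111111
Output column grouped in 4s = 1111 1111 1111 1010 1111 1111 1111 1111 = 0xFFFAFFFF
Convert to decimal digit by digit (value = value*16 + digit):
  F -> 15
  15*16 + 15 (F) = 255
  255*16 + 15 (F) = 4095
  4095*16 + 10 (A) = 65530
  65530*16 + 15 (F) = 1048495
  1048495*16 + 15 (F) = 16775935
  16775935*16 + 15 (F) = 268414975
  268414975*16 + 15 (F) = 4294639615
Decimal = 4294639615

4294639615


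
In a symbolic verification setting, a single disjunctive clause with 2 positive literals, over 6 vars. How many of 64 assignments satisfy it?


Step 1: Total=2^6=64
Step 2: Unsat when all 2 false: 2^4=16
Step 3: Sat=64-16=48

48


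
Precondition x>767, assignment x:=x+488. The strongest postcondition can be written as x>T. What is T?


Formula: sp(P, x:=E) = exists old_x. (x = E[old_x/x]) AND P[old_x/x] (old_x is the value of x before the assignment; eliminate old_x by solving x = E[old_x/x] for old_x)
Step 1: Precondition P: x>767, i.e. old_x > 767
Step 2: Assignment gives x = old_x + 488, so old_x = x - 488
Step 3: Substitute into P: x - 488 > 767
Step 4: Simplify: x > 767+488 = 1255

1255


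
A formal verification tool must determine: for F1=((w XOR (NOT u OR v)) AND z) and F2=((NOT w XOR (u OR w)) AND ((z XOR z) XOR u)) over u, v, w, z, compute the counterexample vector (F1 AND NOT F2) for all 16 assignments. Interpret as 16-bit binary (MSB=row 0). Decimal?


F1 = ((w XOR (NOT u OR v)) AND z)
F2 = ((NOT w XOR (u OR w)) AND ((z XOR z) XOR u))
Counterexample to F1=>F2 is where F1=1 and F2=0.
Evaluate each row (bits = u,v,w,z, MSB first):
  row 0 [0000]: F1=0 F2=0 -> F1&~F2 -> 0
  row 1 [0001]: F1=1 F2=0 -> F1&~F2 -> 1
  row 2 [0010]: F1=0 F2=0 -> F1&~F2 -> 0
  row 3 [0011]: F1=0 F2=0 -> F1&~F2 -> 0
  row 4 [0100]: F1=0 F2=0 -> F1&~F2 -> 0
  row 5 [0101]: F1=1 F2=0 -> F1&~F2 -> 1
  row 6 [0110]: F1=0 F2=0 -> F1&~F2 -> 0
  row 7 [0111]: F1=0 F2=0 -> F1&~F2 -> 0
  row 8 [1000]: F1=0 F2=0 -> F1&~F2 -> 0
  row 9 [1001]: F1=0 F2=0 -> F1&~F2 -> 0
  row 10 [1010]: F1=0 F2=1 -> F1&~F2 -> 0
  row 11 [1011]: F1=1 F2=1 -> F1&~F2 -> 0
  row 12 [1100]: F1=0 F2=0 -> F1&~F2 -> 0
  row 13 [1101]: F1=1 F2=0 -> F1&~F2 -> 1
  row 14 [1110]: F1=0 F2=1 -> F1&~F2 -> 0
  row 15 [1111]: F1=0 F2=1 -> F1&~F2 -> 0
Full result column, 4 rows per line (u,v fixed per line; w,z runs 00..11 left to right):
  rows 0-3 [u,v=00]: 0100  = hex 4
  rows 4-7 [u,v=01]: 0100  = hex 4
  rows 8-11 [u,v=10]: 0000  = hex 0
  rows 12-15 [u,v=11]: 0100  = hex 4
Counterexample vector (row 0 .. row 15) = 0100010000000100
Output column grouped in 4s = 0100 0100 0000 0100 = 0x4404
Convert to decimal digit by digit (value = value*16 + digit):
  4 -> 4
  4*16 + 4 = 68
  68*16 + 0 = 1088
  1088*16 + 4 = 17412
Decimal = 17412

17412


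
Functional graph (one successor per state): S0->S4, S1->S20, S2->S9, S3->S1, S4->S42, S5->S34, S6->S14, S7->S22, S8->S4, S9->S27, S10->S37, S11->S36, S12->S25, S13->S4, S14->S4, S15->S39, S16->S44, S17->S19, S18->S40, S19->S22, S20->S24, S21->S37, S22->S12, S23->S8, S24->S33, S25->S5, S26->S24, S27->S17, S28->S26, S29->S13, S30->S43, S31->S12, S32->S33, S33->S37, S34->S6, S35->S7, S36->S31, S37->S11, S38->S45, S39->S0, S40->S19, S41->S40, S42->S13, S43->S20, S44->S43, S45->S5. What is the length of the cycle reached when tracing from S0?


Trace from S0 until a state repeats:
  S0 -> S4 -> S42 -> S13 -> S4
S4 first seen at step 1, revisited at step 4.
Cycle length = 4 - 1 = 3

3


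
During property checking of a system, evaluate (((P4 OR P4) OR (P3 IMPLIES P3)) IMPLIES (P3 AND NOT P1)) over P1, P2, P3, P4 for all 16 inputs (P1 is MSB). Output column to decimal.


Formula: (((P4 OR P4) OR (P3 IMPLIES P3)) IMPLIES (P3 AND NOT P1)) over P1, P2, P3, P4 (16 rows)
Evaluate each row (bits = P1,P2,P3,P4, MSB first):
  row 0 [0000]: (((0 OR 0) OR (0 IMPLIES 0)) IMPLIES (0 AND NOT 0)) -> 0
  row 1 [0001]: (((1 OR 1) OR (0 IMPLIES 0)) IMPLIES (0 AND NOT 0)) -> 0
  row 2 [0010]: (((0 OR 0) OR (1 IMPLIES 1)) IMPLIES (1 AND NOT 0)) -> 1
  row 3 [0011]: (((1 OR 1) OR (1 IMPLIES 1)) IMPLIES (1 AND NOT 0)) -> 1
  row 4 [0100]: (((0 OR 0) OR (0 IMPLIES 0)) IMPLIES (0 AND NOT 0)) -> 0
  row 5 [0101]: (((1 OR 1) OR (0 IMPLIES 0)) IMPLIES (0 AND NOT 0)) -> 0
  row 6 [0110]: (((0 OR 0) OR (1 IMPLIES 1)) IMPLIES (1 AND NOT 0)) -> 1
  row 7 [0111]: (((1 OR 1) OR (1 IMPLIES 1)) IMPLIES (1 AND NOT 0)) -> 1
  row 8 [1000]: (((0 OR 0) OR (0 IMPLIES 0)) IMPLIES (0 AND NOT 1)) -> 0
  row 9 [1001]: (((1 OR 1) OR (0 IMPLIES 0)) IMPLIES (0 AND NOT 1)) -> 0
  row 10 [1010]: (((0 OR 0) OR (1 IMPLIES 1)) IMPLIES (1 AND NOT 1)) -> 0
  row 11 [1011]: (((1 OR 1) OR (1 IMPLIES 1)) IMPLIES (1 AND NOT 1)) -> 0
  row 12 [1100]: (((0 OR 0) OR (0 IMPLIES 0)) IMPLIES (0 AND NOT 1)) -> 0
  row 13 [1101]: (((1 OR 1) OR (0 IMPLIES 0)) IMPLIES (0 AND NOT 1)) -> 0
  row 14 [1110]: (((0 OR 0) OR (1 IMPLIES 1)) IMPLIES (1 AND NOT 1)) -> 0
  row 15 [1111]: (((1 OR 1) OR (1 IMPLIES 1)) IMPLIES (1 AND NOT 1)) -> 0
Full result column, 4 rows per line (P1,P2 fixed per line; P3,P4 runs 00..11 left to right):
  rows 0-3 [P1,P2=00]: 0011  = hex 3
  rows 4-7 [P1,P2=01]: 0011  = hex 3
  rows 8-11 [P1,P2=10]: 0000  = hex 0
  rows 12-15 [P1,P2=11]: 0000  = hex 0
Output column (row 0 .. row 15) = 0011001100000000
Output column grouped in 4s = 0011 0011 0000 0000 = 0x3300
Convert to decimal digit by digit (value = value*16 + digit):
  3 -> 3
  3*16 + 3 = 51
  51*16 + 0 = 816
  816*16 + 0 = 13056
Decimal = 13056

13056


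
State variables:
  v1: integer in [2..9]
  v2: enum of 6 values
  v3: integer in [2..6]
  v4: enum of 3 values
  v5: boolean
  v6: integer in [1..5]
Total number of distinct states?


State space = product of domain sizes of all variables.
Domain sizes:
  v1 (integer in [2..9]): 8
  v2 (enum of 6 values): 6
  v3 (integer in [2..6]): 5
  v4 (enum of 3 values): 3
  v5 (boolean): 2
  v6 (integer in [1..5]): 5
Product = 8 * 6 * 5 * 3 * 2 * 5 = 7200

7200


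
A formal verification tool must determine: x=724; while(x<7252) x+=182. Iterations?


Step 1: x goes from 724 toward 7252 by 182; the body runs while x<7252, so iterations = ceil((bound-start)/step)
Step 2: Distance=6528
Step 3: ceil(6528/182)=36

36


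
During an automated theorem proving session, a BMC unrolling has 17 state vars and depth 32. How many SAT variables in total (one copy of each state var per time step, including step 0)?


BMC unrolls to depth k, creating one copy of each state var for steps 0..k.
Step count = 32 + 1 = 33 (steps 0 through 32)
Vars per step = 17
Total = 17 * 33 = 561

561
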